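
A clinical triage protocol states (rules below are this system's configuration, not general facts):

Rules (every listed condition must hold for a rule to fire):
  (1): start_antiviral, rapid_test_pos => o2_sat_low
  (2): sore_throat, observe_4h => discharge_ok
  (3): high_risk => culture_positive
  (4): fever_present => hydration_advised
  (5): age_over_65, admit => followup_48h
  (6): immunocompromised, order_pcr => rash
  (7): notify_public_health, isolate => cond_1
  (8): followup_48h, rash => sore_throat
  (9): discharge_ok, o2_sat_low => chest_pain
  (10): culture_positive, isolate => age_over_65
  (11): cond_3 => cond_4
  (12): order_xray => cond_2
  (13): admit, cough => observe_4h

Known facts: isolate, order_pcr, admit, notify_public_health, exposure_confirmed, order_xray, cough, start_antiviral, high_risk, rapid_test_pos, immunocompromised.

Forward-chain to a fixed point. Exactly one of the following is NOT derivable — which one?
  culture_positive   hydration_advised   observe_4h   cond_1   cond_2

[1] (1) [start_antiviral, rapid_test_pos => o2_sat_low]; (3) [high_risk => culture_positive]; (6) [immunocompromised, order_pcr => rash]; (7) [notify_public_health, isolate => cond_1]; (12) [order_xray => cond_2]; (13) [admit, cough => observe_4h]. ⇒ new: o2_sat_low, culture_positive, rash, cond_1, cond_2, observe_4h.
[2] (10) [culture_positive, isolate => age_over_65]. ⇒ new: age_over_65.
[3] (5) [age_over_65, admit => followup_48h]. ⇒ new: followup_48h.
[4] (8) [followup_48h, rash => sore_throat]. ⇒ new: sore_throat.
[5] (2) [sore_throat, observe_4h => discharge_ok]. ⇒ new: discharge_ok.
[6] (9) [discharge_ok, o2_sat_low => chest_pain]. ⇒ new: chest_pain.
Derived: culture_positive (round 1), cond_1 (round 1), observe_4h (round 1), cond_2 (round 1). hydration_advised never appears in any round.

hydration_advised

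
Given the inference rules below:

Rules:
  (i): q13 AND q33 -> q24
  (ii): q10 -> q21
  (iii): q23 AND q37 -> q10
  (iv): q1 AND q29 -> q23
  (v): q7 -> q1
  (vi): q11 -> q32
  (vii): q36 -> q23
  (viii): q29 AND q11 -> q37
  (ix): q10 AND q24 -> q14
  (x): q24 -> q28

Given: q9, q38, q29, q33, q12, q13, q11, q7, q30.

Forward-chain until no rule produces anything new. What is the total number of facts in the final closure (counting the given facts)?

18

[1] (i) [q13 AND q33 -> q24]; (v) [q7 -> q1]; (vi) [q11 -> q32]; (viii) [q29 AND q11 -> q37]. ⇒ new: q24, q1, q32, q37.
[2] (iv) [q1 AND q29 -> q23]; (x) [q24 -> q28]. ⇒ new: q23, q28.
[3] (iii) [q23 AND q37 -> q10]. ⇒ new: q10.
[4] (ii) [q10 -> q21]; (ix) [q10 AND q24 -> q14]. ⇒ new: q21, q14.
Closure: {q1, q10, q11, q12, q13, q14, q21, q23, q24, q28, q29, q30, q32, q33, q37, q38, q7, q9} — 18 facts.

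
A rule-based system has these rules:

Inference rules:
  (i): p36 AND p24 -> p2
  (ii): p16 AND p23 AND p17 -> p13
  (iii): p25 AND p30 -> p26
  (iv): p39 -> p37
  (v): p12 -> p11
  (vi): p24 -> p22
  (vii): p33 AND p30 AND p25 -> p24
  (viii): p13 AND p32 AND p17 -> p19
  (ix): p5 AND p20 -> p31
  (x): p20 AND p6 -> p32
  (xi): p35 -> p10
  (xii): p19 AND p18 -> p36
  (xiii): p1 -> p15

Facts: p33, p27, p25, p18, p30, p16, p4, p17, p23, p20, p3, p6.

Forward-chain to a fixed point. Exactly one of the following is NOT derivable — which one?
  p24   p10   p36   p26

Round 1: (ii) [p16 AND p23 AND p17 -> p13]; (iii) [p25 AND p30 -> p26]; (vii) [p33 AND p30 AND p25 -> p24]; (x) [p20 AND p6 -> p32]. Adds p13, p26, p24, p32.
Round 2: (vi) [p24 -> p22]; (viii) [p13 AND p32 AND p17 -> p19]. Adds p22, p19.
Round 3: (xii) [p19 AND p18 -> p36]. Adds p36.
Round 4: (i) [p36 AND p24 -> p2]. Adds p2.
Derived: p36 (round 3), p26 (round 1), p24 (round 1). p10 never appears in any round.

p10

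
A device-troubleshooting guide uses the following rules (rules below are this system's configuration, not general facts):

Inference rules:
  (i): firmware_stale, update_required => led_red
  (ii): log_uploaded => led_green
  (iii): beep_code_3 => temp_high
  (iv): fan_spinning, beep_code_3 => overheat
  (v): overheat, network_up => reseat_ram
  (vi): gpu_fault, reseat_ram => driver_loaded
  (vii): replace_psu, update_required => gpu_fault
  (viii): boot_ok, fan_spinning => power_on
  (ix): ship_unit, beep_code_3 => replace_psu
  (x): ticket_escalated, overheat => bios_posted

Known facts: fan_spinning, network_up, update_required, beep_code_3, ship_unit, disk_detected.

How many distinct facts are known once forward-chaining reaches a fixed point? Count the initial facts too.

Round 1 — (iii), (iv), (ix), derive temp_high, overheat, replace_psu.
Round 2 — (v), (vii), derive reseat_ram, gpu_fault.
Round 3 — (vi), derive driver_loaded.
Closure: {beep_code_3, disk_detected, driver_loaded, fan_spinning, gpu_fault, network_up, overheat, replace_psu, reseat_ram, ship_unit, temp_high, update_required} — 12 facts.

12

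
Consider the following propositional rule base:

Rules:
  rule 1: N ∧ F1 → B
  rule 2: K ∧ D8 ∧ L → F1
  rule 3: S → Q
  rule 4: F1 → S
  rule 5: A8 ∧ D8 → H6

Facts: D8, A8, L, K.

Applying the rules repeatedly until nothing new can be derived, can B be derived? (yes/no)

[1] rule 2 [K ∧ D8 ∧ L → F1]; rule 5 [A8 ∧ D8 → H6]. ⇒ new: F1, H6.
[2] rule 4 [F1 → S]. ⇒ new: S.
[3] rule 3 [S → Q]. ⇒ new: Q.
Fixed point reached. B is concluded only by rule 1; rule 1 needs N (never derived).

no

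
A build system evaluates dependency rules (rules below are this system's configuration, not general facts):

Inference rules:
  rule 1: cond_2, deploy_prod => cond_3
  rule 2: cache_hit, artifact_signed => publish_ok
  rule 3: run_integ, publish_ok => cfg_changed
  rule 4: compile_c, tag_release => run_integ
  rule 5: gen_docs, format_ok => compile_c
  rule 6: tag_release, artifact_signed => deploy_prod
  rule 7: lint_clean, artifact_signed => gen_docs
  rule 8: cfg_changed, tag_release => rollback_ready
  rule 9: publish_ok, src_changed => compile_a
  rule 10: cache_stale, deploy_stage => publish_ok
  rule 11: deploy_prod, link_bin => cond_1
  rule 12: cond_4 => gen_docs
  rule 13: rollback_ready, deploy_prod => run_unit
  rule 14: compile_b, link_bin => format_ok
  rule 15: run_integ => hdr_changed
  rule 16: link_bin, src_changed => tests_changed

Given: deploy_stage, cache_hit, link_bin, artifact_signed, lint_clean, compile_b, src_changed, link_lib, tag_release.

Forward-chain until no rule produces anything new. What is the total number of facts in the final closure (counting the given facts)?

22

Round 1: rule 2 [cache_hit, artifact_signed => publish_ok]; rule 6 [tag_release, artifact_signed => deploy_prod]; rule 7 [lint_clean, artifact_signed => gen_docs]; rule 14 [compile_b, link_bin => format_ok]; rule 16 [link_bin, src_changed => tests_changed]. New: publish_ok, deploy_prod, gen_docs, format_ok, tests_changed.
Round 2: rule 5 [gen_docs, format_ok => compile_c]; rule 9 [publish_ok, src_changed => compile_a]; rule 11 [deploy_prod, link_bin => cond_1]. New: compile_c, compile_a, cond_1.
Round 3: rule 4 [compile_c, tag_release => run_integ]. New: run_integ.
Round 4: rule 3 [run_integ, publish_ok => cfg_changed]; rule 15 [run_integ => hdr_changed]. New: cfg_changed, hdr_changed.
Round 5: rule 8 [cfg_changed, tag_release => rollback_ready]. New: rollback_ready.
Round 6: rule 13 [rollback_ready, deploy_prod => run_unit]. New: run_unit.
Closure: {artifact_signed, cache_hit, cfg_changed, compile_a, compile_b, compile_c, cond_1, deploy_prod, deploy_stage, format_ok, gen_docs, hdr_changed, link_bin, link_lib, lint_clean, publish_ok, rollback_ready, run_integ, run_unit, src_changed, tag_release, tests_changed} — 22 facts.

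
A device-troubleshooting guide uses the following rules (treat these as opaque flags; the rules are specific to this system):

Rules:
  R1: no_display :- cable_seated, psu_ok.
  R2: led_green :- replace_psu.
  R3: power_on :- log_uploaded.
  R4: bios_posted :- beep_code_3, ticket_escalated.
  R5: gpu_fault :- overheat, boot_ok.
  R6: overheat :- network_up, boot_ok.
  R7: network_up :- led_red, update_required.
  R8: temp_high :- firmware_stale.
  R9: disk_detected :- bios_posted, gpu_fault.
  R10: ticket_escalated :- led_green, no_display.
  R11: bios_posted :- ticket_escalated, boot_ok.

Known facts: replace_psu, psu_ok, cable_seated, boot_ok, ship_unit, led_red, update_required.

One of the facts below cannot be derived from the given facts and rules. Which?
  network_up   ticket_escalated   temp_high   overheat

temp_high

Round 1: R1 [no_display :- cable_seated, psu_ok.]; R2 [led_green :- replace_psu.]; R7 [network_up :- led_red, update_required.]. New: no_display, led_green, network_up.
Round 2: R6 [overheat :- network_up, boot_ok.]; R10 [ticket_escalated :- led_green, no_display.]. New: overheat, ticket_escalated.
Round 3: R5 [gpu_fault :- overheat, boot_ok.]; R11 [bios_posted :- ticket_escalated, boot_ok.]. New: gpu_fault, bios_posted.
Round 4: R9 [disk_detected :- bios_posted, gpu_fault.]. New: disk_detected.
Derived: overheat (round 2), ticket_escalated (round 2), network_up (round 1). temp_high never appears in any round.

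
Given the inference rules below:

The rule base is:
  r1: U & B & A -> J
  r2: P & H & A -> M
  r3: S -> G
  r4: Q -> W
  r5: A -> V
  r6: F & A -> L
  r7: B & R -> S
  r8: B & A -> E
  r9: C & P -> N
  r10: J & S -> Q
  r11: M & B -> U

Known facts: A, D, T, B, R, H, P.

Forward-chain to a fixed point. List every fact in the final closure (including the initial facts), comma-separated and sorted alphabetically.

A, B, D, E, G, H, J, M, P, Q, R, S, T, U, V, W

Round 1: r2 [P & H & A -> M]; r5 [A -> V]; r7 [B & R -> S]; r8 [B & A -> E]. New: M, V, S, E.
Round 2: r3 [S -> G]; r11 [M & B -> U]. New: G, U.
Round 3: r1 [U & B & A -> J]. New: J.
Round 4: r10 [J & S -> Q]. New: Q.
Round 5: r4 [Q -> W]. New: W.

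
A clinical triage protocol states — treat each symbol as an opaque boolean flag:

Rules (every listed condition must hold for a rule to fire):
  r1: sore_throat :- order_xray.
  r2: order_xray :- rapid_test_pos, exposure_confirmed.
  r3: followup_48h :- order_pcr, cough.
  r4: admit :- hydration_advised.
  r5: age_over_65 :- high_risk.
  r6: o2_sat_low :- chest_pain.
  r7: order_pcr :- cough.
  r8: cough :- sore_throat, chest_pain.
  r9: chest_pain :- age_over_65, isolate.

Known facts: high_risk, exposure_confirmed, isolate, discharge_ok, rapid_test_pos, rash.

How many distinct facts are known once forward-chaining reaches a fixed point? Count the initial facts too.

Round 1 fires r2, r5, giving order_xray, age_over_65.
Round 2 fires r1, r9, giving sore_throat, chest_pain.
Round 3 fires r6, r8, giving o2_sat_low, cough.
Round 4 fires r7, giving order_pcr.
Round 5 fires r3, giving followup_48h.
Closure: {age_over_65, chest_pain, cough, discharge_ok, exposure_confirmed, followup_48h, high_risk, isolate, o2_sat_low, order_pcr, order_xray, rapid_test_pos, rash, sore_throat} — 14 facts.

14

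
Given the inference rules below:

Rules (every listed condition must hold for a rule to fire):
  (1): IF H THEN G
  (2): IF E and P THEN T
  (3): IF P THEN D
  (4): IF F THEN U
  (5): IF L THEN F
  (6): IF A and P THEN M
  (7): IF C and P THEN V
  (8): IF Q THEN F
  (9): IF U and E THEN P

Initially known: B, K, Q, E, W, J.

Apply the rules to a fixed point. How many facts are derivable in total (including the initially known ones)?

Round 1 fires (8), giving F.
Round 2 fires (4), giving U.
Round 3 fires (9), giving P.
Round 4 fires (2), (3), giving T, D.
Closure: {B, D, E, F, J, K, P, Q, T, U, W} — 11 facts.

11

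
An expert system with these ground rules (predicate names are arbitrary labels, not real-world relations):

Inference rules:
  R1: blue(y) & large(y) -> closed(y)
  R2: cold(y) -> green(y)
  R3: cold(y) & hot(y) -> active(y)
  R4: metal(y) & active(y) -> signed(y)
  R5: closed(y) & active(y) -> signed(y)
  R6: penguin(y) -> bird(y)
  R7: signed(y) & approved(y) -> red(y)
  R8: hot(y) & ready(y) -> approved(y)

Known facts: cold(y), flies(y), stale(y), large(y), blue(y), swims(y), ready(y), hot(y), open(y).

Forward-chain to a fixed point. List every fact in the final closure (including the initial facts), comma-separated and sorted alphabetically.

active(y), approved(y), blue(y), closed(y), cold(y), flies(y), green(y), hot(y), large(y), open(y), ready(y), red(y), signed(y), stale(y), swims(y)

Round 1 — R1, R2, R3, R8, derive closed(y), green(y), active(y), approved(y).
Round 2 — R5, derive signed(y).
Round 3 — R7, derive red(y).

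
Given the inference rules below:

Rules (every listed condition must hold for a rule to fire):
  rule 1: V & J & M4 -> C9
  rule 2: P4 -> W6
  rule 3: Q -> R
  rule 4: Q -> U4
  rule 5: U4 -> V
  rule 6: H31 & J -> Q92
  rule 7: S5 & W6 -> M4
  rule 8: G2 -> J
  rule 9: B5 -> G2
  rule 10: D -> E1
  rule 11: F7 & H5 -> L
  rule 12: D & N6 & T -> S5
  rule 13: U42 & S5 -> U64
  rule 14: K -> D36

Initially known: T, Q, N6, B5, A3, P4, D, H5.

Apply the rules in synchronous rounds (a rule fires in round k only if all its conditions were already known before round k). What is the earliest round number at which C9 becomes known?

Round 1: rule 2 [P4 -> W6]; rule 3 [Q -> R]; rule 4 [Q -> U4]; rule 9 [B5 -> G2]; rule 10 [D -> E1]; rule 12 [D & N6 & T -> S5]. Adds W6, R, U4, G2, E1, S5.
Round 2: rule 5 [U4 -> V]; rule 7 [S5 & W6 -> M4]; rule 8 [G2 -> J]. Adds V, M4, J.
Round 3: rule 1 [V & J & M4 -> C9]. Adds C9.
C9 first appears in round 3.

3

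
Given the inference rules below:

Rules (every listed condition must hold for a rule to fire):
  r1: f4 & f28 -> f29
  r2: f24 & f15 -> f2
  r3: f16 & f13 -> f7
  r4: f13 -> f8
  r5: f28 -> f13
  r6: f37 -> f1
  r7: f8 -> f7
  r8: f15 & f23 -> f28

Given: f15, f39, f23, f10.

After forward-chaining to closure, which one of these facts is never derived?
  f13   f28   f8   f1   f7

Round 1 — r8, derive f28.
Round 2 — r5, derive f13.
Round 3 — r4, derive f8.
Round 4 — r7, derive f7.
Derived: f8 (round 3), f7 (round 4), f13 (round 2), f28 (round 1). f1 never appears in any round.

f1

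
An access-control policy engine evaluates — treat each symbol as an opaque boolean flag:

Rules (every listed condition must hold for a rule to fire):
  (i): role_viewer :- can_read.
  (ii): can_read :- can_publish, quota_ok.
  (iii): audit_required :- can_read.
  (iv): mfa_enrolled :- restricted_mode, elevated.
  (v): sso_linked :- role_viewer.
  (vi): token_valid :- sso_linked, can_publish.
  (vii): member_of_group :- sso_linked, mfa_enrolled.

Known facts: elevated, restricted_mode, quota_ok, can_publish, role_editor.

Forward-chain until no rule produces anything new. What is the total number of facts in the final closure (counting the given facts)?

12

Round 1 — (ii), (iv), derive can_read, mfa_enrolled.
Round 2 — (i), (iii), derive role_viewer, audit_required.
Round 3 — (v), derive sso_linked.
Round 4 — (vi), (vii), derive token_valid, member_of_group.
Closure: {audit_required, can_publish, can_read, elevated, member_of_group, mfa_enrolled, quota_ok, restricted_mode, role_editor, role_viewer, sso_linked, token_valid} — 12 facts.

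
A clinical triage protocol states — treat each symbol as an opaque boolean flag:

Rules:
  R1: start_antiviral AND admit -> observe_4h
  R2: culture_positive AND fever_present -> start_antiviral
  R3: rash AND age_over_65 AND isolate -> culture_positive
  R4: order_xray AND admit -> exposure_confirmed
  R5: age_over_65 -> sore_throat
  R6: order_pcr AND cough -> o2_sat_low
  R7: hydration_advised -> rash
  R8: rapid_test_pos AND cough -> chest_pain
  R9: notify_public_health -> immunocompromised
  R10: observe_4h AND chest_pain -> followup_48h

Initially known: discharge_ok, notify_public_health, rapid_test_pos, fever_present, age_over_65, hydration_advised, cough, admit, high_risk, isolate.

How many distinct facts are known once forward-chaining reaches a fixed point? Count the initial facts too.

18

Round 1 fires R5, R7, R8, R9, giving sore_throat, rash, chest_pain, immunocompromised.
Round 2 fires R3, giving culture_positive.
Round 3 fires R2, giving start_antiviral.
Round 4 fires R1, giving observe_4h.
Round 5 fires R10, giving followup_48h.
Closure: {admit, age_over_65, chest_pain, cough, culture_positive, discharge_ok, fever_present, followup_48h, high_risk, hydration_advised, immunocompromised, isolate, notify_public_health, observe_4h, rapid_test_pos, rash, sore_throat, start_antiviral} — 18 facts.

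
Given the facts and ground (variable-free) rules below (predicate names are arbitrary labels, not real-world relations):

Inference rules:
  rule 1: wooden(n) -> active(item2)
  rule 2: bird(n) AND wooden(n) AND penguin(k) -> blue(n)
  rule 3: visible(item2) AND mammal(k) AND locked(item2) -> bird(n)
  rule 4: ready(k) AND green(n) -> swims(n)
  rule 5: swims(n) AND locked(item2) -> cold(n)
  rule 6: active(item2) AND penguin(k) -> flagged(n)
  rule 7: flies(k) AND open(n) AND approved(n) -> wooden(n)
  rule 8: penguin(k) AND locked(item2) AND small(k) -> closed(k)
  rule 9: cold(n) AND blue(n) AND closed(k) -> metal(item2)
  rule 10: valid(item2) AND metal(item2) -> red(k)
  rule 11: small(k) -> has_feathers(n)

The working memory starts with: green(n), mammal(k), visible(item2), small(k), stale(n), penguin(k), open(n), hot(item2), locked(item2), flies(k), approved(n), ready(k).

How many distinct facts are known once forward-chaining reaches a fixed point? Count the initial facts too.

22

Round 1 fires rule 3, rule 4, rule 7, rule 8, rule 11, giving bird(n), swims(n), wooden(n), closed(k), has_feathers(n).
Round 2 fires rule 1, rule 2, rule 5, giving active(item2), blue(n), cold(n).
Round 3 fires rule 6, rule 9, giving flagged(n), metal(item2).
Closure: {active(item2), approved(n), bird(n), blue(n), closed(k), cold(n), flagged(n), flies(k), green(n), has_feathers(n), hot(item2), locked(item2), mammal(k), metal(item2), open(n), penguin(k), ready(k), small(k), stale(n), swims(n), visible(item2), wooden(n)} — 22 facts.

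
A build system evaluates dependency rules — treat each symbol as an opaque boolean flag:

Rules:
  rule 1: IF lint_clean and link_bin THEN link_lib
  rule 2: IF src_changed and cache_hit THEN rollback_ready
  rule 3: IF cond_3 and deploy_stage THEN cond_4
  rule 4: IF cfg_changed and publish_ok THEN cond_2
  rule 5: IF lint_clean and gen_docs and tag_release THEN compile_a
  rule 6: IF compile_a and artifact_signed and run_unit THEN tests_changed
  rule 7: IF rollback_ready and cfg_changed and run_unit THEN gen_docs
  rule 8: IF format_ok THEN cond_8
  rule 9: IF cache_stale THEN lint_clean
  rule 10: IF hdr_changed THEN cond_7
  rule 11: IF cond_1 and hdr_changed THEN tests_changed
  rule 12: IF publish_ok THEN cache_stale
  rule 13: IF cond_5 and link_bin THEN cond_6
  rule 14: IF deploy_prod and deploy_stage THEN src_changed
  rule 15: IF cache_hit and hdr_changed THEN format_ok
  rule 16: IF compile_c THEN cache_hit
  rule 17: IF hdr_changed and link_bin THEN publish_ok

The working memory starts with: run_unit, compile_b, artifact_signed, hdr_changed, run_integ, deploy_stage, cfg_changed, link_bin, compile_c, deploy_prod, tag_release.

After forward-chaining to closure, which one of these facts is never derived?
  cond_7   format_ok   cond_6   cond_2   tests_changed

cond_6

Round 1: rule 10 [IF hdr_changed THEN cond_7]; rule 14 [IF deploy_prod and deploy_stage THEN src_changed]; rule 16 [IF compile_c THEN cache_hit]; rule 17 [IF hdr_changed and link_bin THEN publish_ok]. Adds cond_7, src_changed, cache_hit, publish_ok.
Round 2: rule 2 [IF src_changed and cache_hit THEN rollback_ready]; rule 4 [IF cfg_changed and publish_ok THEN cond_2]; rule 12 [IF publish_ok THEN cache_stale]; rule 15 [IF cache_hit and hdr_changed THEN format_ok]. Adds rollback_ready, cond_2, cache_stale, format_ok.
Round 3: rule 7 [IF rollback_ready and cfg_changed and run_unit THEN gen_docs]; rule 8 [IF format_ok THEN cond_8]; rule 9 [IF cache_stale THEN lint_clean]. Adds gen_docs, cond_8, lint_clean.
Round 4: rule 1 [IF lint_clean and link_bin THEN link_lib]; rule 5 [IF lint_clean and gen_docs and tag_release THEN compile_a]. Adds link_lib, compile_a.
Round 5: rule 6 [IF compile_a and artifact_signed and run_unit THEN tests_changed]. Adds tests_changed.
Derived: tests_changed (round 5), cond_7 (round 1), format_ok (round 2), cond_2 (round 2). cond_6 never appears in any round.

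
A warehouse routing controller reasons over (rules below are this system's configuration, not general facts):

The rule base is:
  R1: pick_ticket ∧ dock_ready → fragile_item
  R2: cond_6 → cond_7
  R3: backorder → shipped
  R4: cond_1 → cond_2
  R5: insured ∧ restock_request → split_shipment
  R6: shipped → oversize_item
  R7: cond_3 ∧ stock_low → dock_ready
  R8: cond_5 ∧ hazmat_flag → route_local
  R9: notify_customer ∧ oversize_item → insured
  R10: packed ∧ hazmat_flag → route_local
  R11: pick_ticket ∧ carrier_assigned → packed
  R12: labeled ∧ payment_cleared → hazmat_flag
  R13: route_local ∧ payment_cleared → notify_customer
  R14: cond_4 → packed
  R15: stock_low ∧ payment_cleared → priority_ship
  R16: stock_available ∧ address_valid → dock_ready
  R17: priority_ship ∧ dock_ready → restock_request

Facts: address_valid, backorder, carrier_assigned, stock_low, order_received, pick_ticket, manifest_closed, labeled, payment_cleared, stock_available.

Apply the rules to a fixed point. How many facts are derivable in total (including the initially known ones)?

22

Round 1 fires R3, R11, R12, R15, R16, giving shipped, packed, hazmat_flag, priority_ship, dock_ready.
Round 2 fires R1, R6, R10, R17, giving fragile_item, oversize_item, route_local, restock_request.
Round 3 fires R13, giving notify_customer.
Round 4 fires R9, giving insured.
Round 5 fires R5, giving split_shipment.
Closure: {address_valid, backorder, carrier_assigned, dock_ready, fragile_item, hazmat_flag, insured, labeled, manifest_closed, notify_customer, order_received, oversize_item, packed, payment_cleared, pick_ticket, priority_ship, restock_request, route_local, shipped, split_shipment, stock_available, stock_low} — 22 facts.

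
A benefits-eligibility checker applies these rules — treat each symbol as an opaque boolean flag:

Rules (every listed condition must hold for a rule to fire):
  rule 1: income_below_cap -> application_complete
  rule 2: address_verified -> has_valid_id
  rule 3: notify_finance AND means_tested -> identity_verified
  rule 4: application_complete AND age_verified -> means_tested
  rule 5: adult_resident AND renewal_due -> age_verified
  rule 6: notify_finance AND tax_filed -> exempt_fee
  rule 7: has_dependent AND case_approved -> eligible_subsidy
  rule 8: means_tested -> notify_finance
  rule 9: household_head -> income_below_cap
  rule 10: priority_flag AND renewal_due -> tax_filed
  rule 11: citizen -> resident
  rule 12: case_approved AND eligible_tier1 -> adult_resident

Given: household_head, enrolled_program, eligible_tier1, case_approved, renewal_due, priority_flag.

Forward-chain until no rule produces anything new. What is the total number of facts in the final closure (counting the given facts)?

Round 1: rule 9 [household_head -> income_below_cap]; rule 10 [priority_flag AND renewal_due -> tax_filed]; rule 12 [case_approved AND eligible_tier1 -> adult_resident]. New: income_below_cap, tax_filed, adult_resident.
Round 2: rule 1 [income_below_cap -> application_complete]; rule 5 [adult_resident AND renewal_due -> age_verified]. New: application_complete, age_verified.
Round 3: rule 4 [application_complete AND age_verified -> means_tested]. New: means_tested.
Round 4: rule 8 [means_tested -> notify_finance]. New: notify_finance.
Round 5: rule 3 [notify_finance AND means_tested -> identity_verified]; rule 6 [notify_finance AND tax_filed -> exempt_fee]. New: identity_verified, exempt_fee.
Closure: {adult_resident, age_verified, application_complete, case_approved, eligible_tier1, enrolled_program, exempt_fee, household_head, identity_verified, income_below_cap, means_tested, notify_finance, priority_flag, renewal_due, tax_filed} — 15 facts.

15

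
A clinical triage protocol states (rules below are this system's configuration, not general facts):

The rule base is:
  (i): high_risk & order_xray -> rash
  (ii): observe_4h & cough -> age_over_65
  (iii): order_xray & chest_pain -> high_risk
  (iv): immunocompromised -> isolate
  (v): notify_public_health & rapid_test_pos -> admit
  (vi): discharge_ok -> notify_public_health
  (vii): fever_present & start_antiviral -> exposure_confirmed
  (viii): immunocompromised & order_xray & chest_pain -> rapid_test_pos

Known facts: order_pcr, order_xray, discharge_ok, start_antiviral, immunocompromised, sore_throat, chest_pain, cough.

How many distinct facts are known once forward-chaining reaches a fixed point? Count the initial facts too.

[1] (iii) [order_xray & chest_pain -> high_risk]; (iv) [immunocompromised -> isolate]; (vi) [discharge_ok -> notify_public_health]; (viii) [immunocompromised & order_xray & chest_pain -> rapid_test_pos]. ⇒ new: high_risk, isolate, notify_public_health, rapid_test_pos.
[2] (i) [high_risk & order_xray -> rash]; (v) [notify_public_health & rapid_test_pos -> admit]. ⇒ new: rash, admit.
Closure: {admit, chest_pain, cough, discharge_ok, high_risk, immunocompromised, isolate, notify_public_health, order_pcr, order_xray, rapid_test_pos, rash, sore_throat, start_antiviral} — 14 facts.

14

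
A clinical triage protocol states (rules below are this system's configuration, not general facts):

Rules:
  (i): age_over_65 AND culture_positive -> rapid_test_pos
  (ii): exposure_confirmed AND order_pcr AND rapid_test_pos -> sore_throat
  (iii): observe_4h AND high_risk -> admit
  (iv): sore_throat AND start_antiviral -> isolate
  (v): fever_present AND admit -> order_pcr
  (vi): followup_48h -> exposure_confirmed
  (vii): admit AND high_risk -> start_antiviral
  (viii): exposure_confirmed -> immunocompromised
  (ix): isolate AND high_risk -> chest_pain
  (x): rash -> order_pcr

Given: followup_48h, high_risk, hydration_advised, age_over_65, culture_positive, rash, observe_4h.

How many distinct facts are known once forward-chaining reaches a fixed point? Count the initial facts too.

16

Round 1 fires (i), (iii), (vi), (x), giving rapid_test_pos, admit, exposure_confirmed, order_pcr.
Round 2 fires (ii), (vii), (viii), giving sore_throat, start_antiviral, immunocompromised.
Round 3 fires (iv), giving isolate.
Round 4 fires (ix), giving chest_pain.
Closure: {admit, age_over_65, chest_pain, culture_positive, exposure_confirmed, followup_48h, high_risk, hydration_advised, immunocompromised, isolate, observe_4h, order_pcr, rapid_test_pos, rash, sore_throat, start_antiviral} — 16 facts.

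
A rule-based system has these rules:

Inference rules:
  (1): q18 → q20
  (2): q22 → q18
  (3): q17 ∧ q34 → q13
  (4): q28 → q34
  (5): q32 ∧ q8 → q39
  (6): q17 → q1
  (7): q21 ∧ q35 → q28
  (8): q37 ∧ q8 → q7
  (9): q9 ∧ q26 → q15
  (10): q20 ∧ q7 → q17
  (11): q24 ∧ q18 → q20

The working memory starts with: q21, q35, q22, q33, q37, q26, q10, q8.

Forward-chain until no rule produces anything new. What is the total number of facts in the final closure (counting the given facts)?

16

Round 1 fires (2), (7), (8), giving q18, q28, q7.
Round 2 fires (1), (4), giving q20, q34.
Round 3 fires (10), giving q17.
Round 4 fires (3), (6), giving q13, q1.
Closure: {q1, q10, q13, q17, q18, q20, q21, q22, q26, q28, q33, q34, q35, q37, q7, q8} — 16 facts.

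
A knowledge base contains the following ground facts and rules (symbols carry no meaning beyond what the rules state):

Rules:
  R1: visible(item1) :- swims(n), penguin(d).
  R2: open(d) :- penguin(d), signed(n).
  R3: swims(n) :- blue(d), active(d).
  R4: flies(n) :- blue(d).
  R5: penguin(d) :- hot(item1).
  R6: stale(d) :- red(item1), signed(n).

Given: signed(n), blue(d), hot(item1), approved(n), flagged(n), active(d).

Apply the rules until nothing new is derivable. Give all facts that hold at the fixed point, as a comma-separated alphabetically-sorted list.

active(d), approved(n), blue(d), flagged(n), flies(n), hot(item1), open(d), penguin(d), signed(n), swims(n), visible(item1)

Round 1: R3 [swims(n) :- blue(d), active(d).]; R4 [flies(n) :- blue(d).]; R5 [penguin(d) :- hot(item1).]. New: swims(n), flies(n), penguin(d).
Round 2: R1 [visible(item1) :- swims(n), penguin(d).]; R2 [open(d) :- penguin(d), signed(n).]. New: visible(item1), open(d).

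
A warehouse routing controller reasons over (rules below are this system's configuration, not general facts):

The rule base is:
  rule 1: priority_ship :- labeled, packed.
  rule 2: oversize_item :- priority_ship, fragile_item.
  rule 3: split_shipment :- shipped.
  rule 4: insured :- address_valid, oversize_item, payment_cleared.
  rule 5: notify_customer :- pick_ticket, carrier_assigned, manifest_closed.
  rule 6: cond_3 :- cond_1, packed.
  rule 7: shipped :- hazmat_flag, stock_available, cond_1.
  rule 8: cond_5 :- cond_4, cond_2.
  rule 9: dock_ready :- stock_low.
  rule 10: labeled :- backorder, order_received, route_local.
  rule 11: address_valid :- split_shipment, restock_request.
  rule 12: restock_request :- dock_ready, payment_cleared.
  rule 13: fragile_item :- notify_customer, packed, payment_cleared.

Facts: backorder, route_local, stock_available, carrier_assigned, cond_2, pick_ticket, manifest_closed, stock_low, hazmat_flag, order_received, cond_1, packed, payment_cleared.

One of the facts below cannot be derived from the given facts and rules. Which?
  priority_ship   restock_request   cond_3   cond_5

cond_5

Round 1: rule 5 [notify_customer :- pick_ticket, carrier_assigned, manifest_closed.]; rule 6 [cond_3 :- cond_1, packed.]; rule 7 [shipped :- hazmat_flag, stock_available, cond_1.]; rule 9 [dock_ready :- stock_low.]; rule 10 [labeled :- backorder, order_received, route_local.]. Adds notify_customer, cond_3, shipped, dock_ready, labeled.
Round 2: rule 1 [priority_ship :- labeled, packed.]; rule 3 [split_shipment :- shipped.]; rule 12 [restock_request :- dock_ready, payment_cleared.]; rule 13 [fragile_item :- notify_customer, packed, payment_cleared.]. Adds priority_ship, split_shipment, restock_request, fragile_item.
Round 3: rule 2 [oversize_item :- priority_ship, fragile_item.]; rule 11 [address_valid :- split_shipment, restock_request.]. Adds oversize_item, address_valid.
Round 4: rule 4 [insured :- address_valid, oversize_item, payment_cleared.]. Adds insured.
Derived: priority_ship (round 2), restock_request (round 2), cond_3 (round 1). cond_5 never appears in any round.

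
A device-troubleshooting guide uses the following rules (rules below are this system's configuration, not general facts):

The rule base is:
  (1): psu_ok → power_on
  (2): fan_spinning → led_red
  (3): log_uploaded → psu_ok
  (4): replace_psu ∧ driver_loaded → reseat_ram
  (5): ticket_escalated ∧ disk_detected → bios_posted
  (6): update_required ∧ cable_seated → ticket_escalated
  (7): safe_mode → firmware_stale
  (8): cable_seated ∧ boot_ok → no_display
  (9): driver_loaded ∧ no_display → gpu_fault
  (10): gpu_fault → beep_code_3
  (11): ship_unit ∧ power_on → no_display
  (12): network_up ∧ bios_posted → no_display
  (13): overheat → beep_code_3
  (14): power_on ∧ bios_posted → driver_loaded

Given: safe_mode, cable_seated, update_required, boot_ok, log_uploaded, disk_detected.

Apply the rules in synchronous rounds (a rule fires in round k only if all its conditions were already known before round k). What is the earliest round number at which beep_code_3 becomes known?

5

Round 1: (3) [log_uploaded → psu_ok]; (6) [update_required ∧ cable_seated → ticket_escalated]; (7) [safe_mode → firmware_stale]; (8) [cable_seated ∧ boot_ok → no_display]. Adds psu_ok, ticket_escalated, firmware_stale, no_display.
Round 2: (1) [psu_ok → power_on]; (5) [ticket_escalated ∧ disk_detected → bios_posted]. Adds power_on, bios_posted.
Round 3: (14) [power_on ∧ bios_posted → driver_loaded]. Adds driver_loaded.
Round 4: (9) [driver_loaded ∧ no_display → gpu_fault]. Adds gpu_fault.
Round 5: (10) [gpu_fault → beep_code_3]. Adds beep_code_3.
beep_code_3 first appears in round 5.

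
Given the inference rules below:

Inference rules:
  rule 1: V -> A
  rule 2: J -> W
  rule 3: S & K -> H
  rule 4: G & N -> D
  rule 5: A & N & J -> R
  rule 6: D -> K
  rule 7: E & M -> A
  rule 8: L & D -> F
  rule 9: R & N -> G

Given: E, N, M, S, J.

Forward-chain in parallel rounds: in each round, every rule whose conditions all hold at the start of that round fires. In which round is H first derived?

6

[1] rule 2 [J -> W]; rule 7 [E & M -> A]. ⇒ new: W, A.
[2] rule 5 [A & N & J -> R]. ⇒ new: R.
[3] rule 9 [R & N -> G]. ⇒ new: G.
[4] rule 4 [G & N -> D]. ⇒ new: D.
[5] rule 6 [D -> K]. ⇒ new: K.
[6] rule 3 [S & K -> H]. ⇒ new: H.
H first appears in round 6.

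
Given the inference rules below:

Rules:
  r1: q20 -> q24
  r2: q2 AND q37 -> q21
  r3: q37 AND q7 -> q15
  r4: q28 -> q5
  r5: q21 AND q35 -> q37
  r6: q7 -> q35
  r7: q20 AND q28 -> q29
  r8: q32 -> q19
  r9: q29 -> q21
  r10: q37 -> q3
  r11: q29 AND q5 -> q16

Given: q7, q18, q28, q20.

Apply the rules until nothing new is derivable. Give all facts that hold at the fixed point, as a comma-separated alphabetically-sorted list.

q15, q16, q18, q20, q21, q24, q28, q29, q3, q35, q37, q5, q7

Round 1 — r1, r4, r6, r7, derive q24, q5, q35, q29.
Round 2 — r9, r11, derive q21, q16.
Round 3 — r5, derive q37.
Round 4 — r3, r10, derive q15, q3.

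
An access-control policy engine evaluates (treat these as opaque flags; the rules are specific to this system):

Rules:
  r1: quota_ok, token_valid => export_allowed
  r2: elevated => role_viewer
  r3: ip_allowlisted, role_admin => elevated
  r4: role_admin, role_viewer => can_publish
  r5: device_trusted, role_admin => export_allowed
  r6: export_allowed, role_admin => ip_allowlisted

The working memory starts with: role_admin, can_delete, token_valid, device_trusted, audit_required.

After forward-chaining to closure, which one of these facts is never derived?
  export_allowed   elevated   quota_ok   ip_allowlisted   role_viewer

quota_ok

[1] r5 [device_trusted, role_admin => export_allowed]. ⇒ new: export_allowed.
[2] r6 [export_allowed, role_admin => ip_allowlisted]. ⇒ new: ip_allowlisted.
[3] r3 [ip_allowlisted, role_admin => elevated]. ⇒ new: elevated.
[4] r2 [elevated => role_viewer]. ⇒ new: role_viewer.
[5] r4 [role_admin, role_viewer => can_publish]. ⇒ new: can_publish.
Derived: ip_allowlisted (round 2), export_allowed (round 1), role_viewer (round 4), elevated (round 3). quota_ok never appears in any round.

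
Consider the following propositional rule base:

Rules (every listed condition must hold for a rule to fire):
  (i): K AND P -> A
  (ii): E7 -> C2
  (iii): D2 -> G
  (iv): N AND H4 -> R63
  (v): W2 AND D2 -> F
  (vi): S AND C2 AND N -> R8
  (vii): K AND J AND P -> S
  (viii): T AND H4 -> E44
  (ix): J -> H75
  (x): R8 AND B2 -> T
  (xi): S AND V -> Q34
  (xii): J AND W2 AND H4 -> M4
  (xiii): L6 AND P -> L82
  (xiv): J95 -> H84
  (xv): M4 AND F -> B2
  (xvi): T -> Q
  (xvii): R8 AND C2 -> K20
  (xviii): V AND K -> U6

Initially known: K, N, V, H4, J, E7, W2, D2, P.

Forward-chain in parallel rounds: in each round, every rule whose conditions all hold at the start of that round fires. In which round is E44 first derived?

Round 1: (i) [K AND P -> A]; (ii) [E7 -> C2]; (iii) [D2 -> G]; (iv) [N AND H4 -> R63]; (v) [W2 AND D2 -> F]; (vii) [K AND J AND P -> S]; (ix) [J -> H75]; (xii) [J AND W2 AND H4 -> M4]; (xviii) [V AND K -> U6]. Adds A, C2, G, R63, F, S, H75, M4, U6.
Round 2: (vi) [S AND C2 AND N -> R8]; (xi) [S AND V -> Q34]; (xv) [M4 AND F -> B2]. Adds R8, Q34, B2.
Round 3: (x) [R8 AND B2 -> T]; (xvii) [R8 AND C2 -> K20]. Adds T, K20.
Round 4: (viii) [T AND H4 -> E44]; (xvi) [T -> Q]. Adds E44, Q.
E44 first appears in round 4.

4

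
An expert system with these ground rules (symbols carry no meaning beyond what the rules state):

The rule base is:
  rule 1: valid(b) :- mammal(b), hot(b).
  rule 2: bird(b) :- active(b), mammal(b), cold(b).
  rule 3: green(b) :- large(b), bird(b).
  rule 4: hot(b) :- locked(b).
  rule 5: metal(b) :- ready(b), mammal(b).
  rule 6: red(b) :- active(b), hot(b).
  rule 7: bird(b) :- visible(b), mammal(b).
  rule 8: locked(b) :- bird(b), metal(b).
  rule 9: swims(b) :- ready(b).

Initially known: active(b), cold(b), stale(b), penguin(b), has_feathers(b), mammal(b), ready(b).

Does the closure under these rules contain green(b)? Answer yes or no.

Round 1: rule 2 [bird(b) :- active(b), mammal(b), cold(b).]; rule 5 [metal(b) :- ready(b), mammal(b).]; rule 9 [swims(b) :- ready(b).]. Adds bird(b), metal(b), swims(b).
Round 2: rule 8 [locked(b) :- bird(b), metal(b).]. Adds locked(b).
Round 3: rule 4 [hot(b) :- locked(b).]. Adds hot(b).
Round 4: rule 1 [valid(b) :- mammal(b), hot(b).]; rule 6 [red(b) :- active(b), hot(b).]. Adds valid(b), red(b).
Fixed point reached. green(b) is concluded only by rule 3; rule 3 needs large(b) (never derived).

no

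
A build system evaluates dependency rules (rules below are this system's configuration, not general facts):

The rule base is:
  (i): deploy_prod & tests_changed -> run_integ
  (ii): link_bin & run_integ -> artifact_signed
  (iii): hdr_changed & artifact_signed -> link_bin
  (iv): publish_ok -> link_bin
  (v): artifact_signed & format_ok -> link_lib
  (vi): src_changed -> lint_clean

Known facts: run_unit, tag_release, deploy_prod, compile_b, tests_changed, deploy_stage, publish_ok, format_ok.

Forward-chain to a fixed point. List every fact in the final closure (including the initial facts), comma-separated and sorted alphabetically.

artifact_signed, compile_b, deploy_prod, deploy_stage, format_ok, link_bin, link_lib, publish_ok, run_integ, run_unit, tag_release, tests_changed

Round 1: (i) [deploy_prod & tests_changed -> run_integ]; (iv) [publish_ok -> link_bin]. Adds run_integ, link_bin.
Round 2: (ii) [link_bin & run_integ -> artifact_signed]. Adds artifact_signed.
Round 3: (v) [artifact_signed & format_ok -> link_lib]. Adds link_lib.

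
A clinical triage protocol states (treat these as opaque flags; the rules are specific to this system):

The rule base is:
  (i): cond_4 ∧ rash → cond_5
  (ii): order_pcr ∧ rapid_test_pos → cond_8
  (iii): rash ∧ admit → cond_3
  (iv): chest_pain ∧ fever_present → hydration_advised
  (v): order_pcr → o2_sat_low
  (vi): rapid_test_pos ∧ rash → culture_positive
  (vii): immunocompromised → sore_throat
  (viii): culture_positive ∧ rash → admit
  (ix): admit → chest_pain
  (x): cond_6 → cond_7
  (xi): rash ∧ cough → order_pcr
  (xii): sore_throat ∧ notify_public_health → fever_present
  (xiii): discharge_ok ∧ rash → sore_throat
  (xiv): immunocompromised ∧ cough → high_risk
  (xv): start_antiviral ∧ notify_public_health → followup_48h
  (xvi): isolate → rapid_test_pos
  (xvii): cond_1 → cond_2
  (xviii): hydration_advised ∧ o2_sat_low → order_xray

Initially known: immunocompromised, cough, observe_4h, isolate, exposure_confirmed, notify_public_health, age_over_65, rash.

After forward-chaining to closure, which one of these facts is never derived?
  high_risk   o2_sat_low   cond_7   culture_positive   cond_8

Round 1: (vii) [immunocompromised → sore_throat]; (xi) [rash ∧ cough → order_pcr]; (xiv) [immunocompromised ∧ cough → high_risk]; (xvi) [isolate → rapid_test_pos]. Adds sore_throat, order_pcr, high_risk, rapid_test_pos.
Round 2: (ii) [order_pcr ∧ rapid_test_pos → cond_8]; (v) [order_pcr → o2_sat_low]; (vi) [rapid_test_pos ∧ rash → culture_positive]; (xii) [sore_throat ∧ notify_public_health → fever_present]. Adds cond_8, o2_sat_low, culture_positive, fever_present.
Round 3: (viii) [culture_positive ∧ rash → admit]. Adds admit.
Round 4: (iii) [rash ∧ admit → cond_3]; (ix) [admit → chest_pain]. Adds cond_3, chest_pain.
Round 5: (iv) [chest_pain ∧ fever_present → hydration_advised]. Adds hydration_advised.
Round 6: (xviii) [hydration_advised ∧ o2_sat_low → order_xray]. Adds order_xray.
Derived: high_risk (round 1), culture_positive (round 2), cond_8 (round 2), o2_sat_low (round 2). cond_7 never appears in any round.

cond_7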